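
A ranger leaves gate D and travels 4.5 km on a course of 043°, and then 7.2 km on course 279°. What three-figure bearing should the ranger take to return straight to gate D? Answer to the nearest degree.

Leg 1 (043°, 4.5 km): east 4.5 sin 43° = 3.07, north 4.5 cos 43° = 3.29
Leg 2 (279°, 7.2 km): east 7.2 sin 279° = -7.11, north 7.2 cos 279° = 1.13
Net displacement: -4.04 east, 4.42 north. Direction back to start is (4.04, -4.42): bearing = atan2(4.04, -4.42) mod 360° = 137.54° ≈ 138°.

138°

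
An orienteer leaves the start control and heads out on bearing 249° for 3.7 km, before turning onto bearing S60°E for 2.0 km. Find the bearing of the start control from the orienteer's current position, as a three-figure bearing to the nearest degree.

037°

Leg 1 (249°, 3.7 km): east 3.7 sin 249° = -3.45, north 3.7 cos 249° = -1.33
Leg 2 (S60°E, 2.0 km): east 2.0 sin 120° = 1.73, north 2.0 cos 120° = -1.00
Net displacement: -1.72 east, -2.33 north. Direction back to start is (1.72, 2.33): bearing = atan2(1.72, 2.33) mod 360° = 36.52° ≈ 037°.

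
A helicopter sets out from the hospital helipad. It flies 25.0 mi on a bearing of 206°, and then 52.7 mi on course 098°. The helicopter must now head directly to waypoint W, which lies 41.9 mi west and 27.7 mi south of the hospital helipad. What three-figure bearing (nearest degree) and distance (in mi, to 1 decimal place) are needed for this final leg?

Leg 1 (206°, 25.0 mi): east 25.0 sin 206° = -10.96, north 25.0 cos 206° = -22.47
Leg 2 (098°, 52.7 mi): east 52.7 sin 98° = 52.19, north 52.7 cos 98° = -7.33
Current position: (41.23, -29.80). Target: (-41.9, -27.7). Remaining: Δeast = -83.13, Δnorth = 2.10.
Bearing = atan2(-83.13, 2.10) mod 360° = 271.45°; distance = √((-83.13)² + (2.10)²) = 83.154 mi.

271°, 83.2 mi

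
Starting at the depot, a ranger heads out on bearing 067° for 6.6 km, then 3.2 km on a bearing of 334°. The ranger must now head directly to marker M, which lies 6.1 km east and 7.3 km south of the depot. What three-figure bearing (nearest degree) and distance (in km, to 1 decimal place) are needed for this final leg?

Leg 1 (067°, 6.6 km): east 6.6 sin 67° = 6.08, north 6.6 cos 67° = 2.58
Leg 2 (334°, 3.2 km): east 3.2 sin 334° = -1.40, north 3.2 cos 334° = 2.88
Current position: (4.67, 5.45). Target: (6.1, -7.3). Remaining: Δeast = 1.43, Δnorth = -12.75.
Bearing = atan2(1.43, -12.75) mod 360° = 173.61°; distance = √((1.43)² + (-12.75)²) = 12.835 km.

174°, 12.8 km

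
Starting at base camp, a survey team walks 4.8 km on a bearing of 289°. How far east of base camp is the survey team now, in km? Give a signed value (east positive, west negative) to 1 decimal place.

-4.5 km

Leg 1 (289°, 4.8 km): east 4.8 sin 289° = -4.54, north 4.8 cos 289° = 1.56
Net east component: -4.54 km.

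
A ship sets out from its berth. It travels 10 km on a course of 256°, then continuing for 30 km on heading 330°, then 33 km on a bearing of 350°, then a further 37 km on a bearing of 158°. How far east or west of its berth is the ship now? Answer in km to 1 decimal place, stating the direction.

16.6 km west

Leg 1 (256°, 10 km): east 10 sin 256° = -9.70, north 10 cos 256° = -2.42
Leg 2 (330°, 30 km): east 30 sin 330° = -15.00, north 30 cos 330° = 25.98
Leg 3 (350°, 33 km): east 33 sin 350° = -5.73, north 33 cos 350° = 32.50
Leg 4 (158°, 37 km): east 37 sin 158° = 13.86, north 37 cos 158° = -34.31
Net east component: -16.57 km.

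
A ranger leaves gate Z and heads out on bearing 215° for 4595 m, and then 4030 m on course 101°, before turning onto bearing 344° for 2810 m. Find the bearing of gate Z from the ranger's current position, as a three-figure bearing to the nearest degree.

Leg 1 (215°, 4595 m): east 4595 sin 215° = -2635.58, north 4595 cos 215° = -3764.00
Leg 2 (101°, 4030 m): east 4030 sin 101° = 3955.96, north 4030 cos 101° = -768.96
Leg 3 (344°, 2810 m): east 2810 sin 344° = -774.54, north 2810 cos 344° = 2701.15
Net displacement: 545.83 east, -1831.82 north. Direction back to start is (-545.83, 1831.82): bearing = atan2(-545.83, 1831.82) mod 360° = 343.41° ≈ 343°.

343°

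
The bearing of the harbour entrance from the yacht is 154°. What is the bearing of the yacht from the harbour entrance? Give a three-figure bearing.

334°

Back-bearing = 154° + 180° = 334°.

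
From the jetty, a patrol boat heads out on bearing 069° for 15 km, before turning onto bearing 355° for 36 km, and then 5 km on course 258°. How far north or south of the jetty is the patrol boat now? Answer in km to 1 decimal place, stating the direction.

Leg 1 (069°, 15 km): east 15 sin 69° = 14.00, north 15 cos 69° = 5.38
Leg 2 (355°, 36 km): east 36 sin 355° = -3.14, north 36 cos 355° = 35.86
Leg 3 (258°, 5 km): east 5 sin 258° = -4.89, north 5 cos 258° = -1.04
Net north component: 40.20 km.

40.2 km north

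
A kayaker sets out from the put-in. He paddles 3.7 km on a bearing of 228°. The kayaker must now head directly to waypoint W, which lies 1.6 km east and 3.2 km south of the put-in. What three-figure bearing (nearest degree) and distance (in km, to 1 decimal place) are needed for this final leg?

Leg 1 (228°, 3.7 km): east 3.7 sin 228° = -2.75, north 3.7 cos 228° = -2.48
Current position: (-2.75, -2.48). Target: (1.6, -3.2). Remaining: Δeast = 4.35, Δnorth = -0.72.
Bearing = atan2(4.35, -0.72) mod 360° = 99.45°; distance = √((4.35)² + (-0.72)²) = 4.410 km.

099°, 4.4 km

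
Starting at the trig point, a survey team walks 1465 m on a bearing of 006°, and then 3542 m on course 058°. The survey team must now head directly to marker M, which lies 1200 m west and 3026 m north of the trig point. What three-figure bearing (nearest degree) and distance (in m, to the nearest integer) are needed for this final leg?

266°, 4368 m

Leg 1 (006°, 1465 m): east 1465 sin 6° = 153.13, north 1465 cos 6° = 1456.97
Leg 2 (058°, 3542 m): east 3542 sin 58° = 3003.79, north 3542 cos 58° = 1876.97
Current position: (3156.92, 3333.95). Target: (-1200, 3026). Remaining: Δeast = -4356.92, Δnorth = -307.95.
Bearing = atan2(-4356.92, -307.95) mod 360° = 265.96°; distance = √((-4356.92)² + (-307.95)²) = 4367.790 m.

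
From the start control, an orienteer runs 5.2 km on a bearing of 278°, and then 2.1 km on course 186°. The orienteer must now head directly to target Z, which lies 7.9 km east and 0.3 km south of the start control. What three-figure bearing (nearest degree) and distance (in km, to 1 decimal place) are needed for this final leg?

Leg 1 (278°, 5.2 km): east 5.2 sin 278° = -5.15, north 5.2 cos 278° = 0.72
Leg 2 (186°, 2.1 km): east 2.1 sin 186° = -0.22, north 2.1 cos 186° = -2.09
Current position: (-5.37, -1.36). Target: (7.9, -0.3). Remaining: Δeast = 13.27, Δnorth = 1.06.
Bearing = atan2(13.27, 1.06) mod 360° = 85.41°; distance = √((13.27)² + (1.06)²) = 13.312 km.

085°, 13.3 km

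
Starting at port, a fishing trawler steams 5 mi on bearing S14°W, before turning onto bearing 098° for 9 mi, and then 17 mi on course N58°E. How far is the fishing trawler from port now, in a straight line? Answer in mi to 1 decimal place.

Leg 1 (S14°W, 5 mi): east 5 sin 194° = -1.21, north 5 cos 194° = -4.85
Leg 2 (098°, 9 mi): east 9 sin 98° = 8.91, north 9 cos 98° = -1.25
Leg 3 (N58°E, 17 mi): east 17 sin 58° = 14.42, north 17 cos 58° = 9.01
Net: 22.12 east, 2.90 north. Distance = √((22.12)² + (2.90)²) = 22.310 mi.

22.3 mi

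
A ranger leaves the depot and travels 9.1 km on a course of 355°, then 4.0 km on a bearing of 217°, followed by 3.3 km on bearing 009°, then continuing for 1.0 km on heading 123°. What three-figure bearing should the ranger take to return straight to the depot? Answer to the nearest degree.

Leg 1 (355°, 9.1 km): east 9.1 sin 355° = -0.79, north 9.1 cos 355° = 9.07
Leg 2 (217°, 4.0 km): east 4.0 sin 217° = -2.41, north 4.0 cos 217° = -3.19
Leg 3 (009°, 3.3 km): east 3.3 sin 9° = 0.52, north 3.3 cos 9° = 3.26
Leg 4 (123°, 1.0 km): east 1.0 sin 123° = 0.84, north 1.0 cos 123° = -0.54
Net displacement: -1.85 east, 8.59 north. Direction back to start is (1.85, -8.59): bearing = atan2(1.85, -8.59) mod 360° = 167.87° ≈ 168°.

168°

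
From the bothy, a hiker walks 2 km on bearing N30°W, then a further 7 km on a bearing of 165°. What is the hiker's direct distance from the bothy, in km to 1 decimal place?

5.1 km

Leg 1 (N30°W, 2 km): east 2 sin 330° = -1.00, north 2 cos 330° = 1.73
Leg 2 (165°, 7 km): east 7 sin 165° = 1.81, north 7 cos 165° = -6.76
Net: 0.81 east, -5.03 north. Distance = √((0.81)² + (-5.03)²) = 5.095 km.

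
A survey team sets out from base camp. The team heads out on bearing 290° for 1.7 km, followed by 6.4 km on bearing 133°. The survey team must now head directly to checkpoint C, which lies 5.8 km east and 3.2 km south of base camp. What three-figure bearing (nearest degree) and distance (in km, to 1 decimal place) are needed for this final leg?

078°, 2.8 km

Leg 1 (290°, 1.7 km): east 1.7 sin 290° = -1.60, north 1.7 cos 290° = 0.58
Leg 2 (133°, 6.4 km): east 6.4 sin 133° = 4.68, north 6.4 cos 133° = -4.36
Current position: (3.08, -3.78). Target: (5.8, -3.2). Remaining: Δeast = 2.72, Δnorth = 0.58.
Bearing = atan2(2.72, 0.58) mod 360° = 77.88°; distance = √((2.72)² + (0.58)²) = 2.779 km.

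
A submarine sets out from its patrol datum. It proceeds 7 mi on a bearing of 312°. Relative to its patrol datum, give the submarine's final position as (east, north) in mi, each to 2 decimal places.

Leg 1 (312°, 7 mi): east 7 sin 312° = -5.20, north 7 cos 312° = 4.68
Summing: -5.20 mi east, 4.68 mi north → (-5.20, 4.68).

(-5.20, 4.68)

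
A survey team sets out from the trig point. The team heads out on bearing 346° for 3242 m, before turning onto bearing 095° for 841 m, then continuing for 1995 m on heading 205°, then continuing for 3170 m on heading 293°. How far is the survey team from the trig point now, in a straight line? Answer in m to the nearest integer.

4473 m

Leg 1 (346°, 3242 m): east 3242 sin 346° = -784.31, north 3242 cos 346° = 3145.70
Leg 2 (095°, 841 m): east 841 sin 95° = 837.80, north 841 cos 95° = -73.30
Leg 3 (205°, 1995 m): east 1995 sin 205° = -843.12, north 1995 cos 205° = -1808.08
Leg 4 (293°, 3170 m): east 3170 sin 293° = -2918.00, north 3170 cos 293° = 1238.62
Net: -3707.63 east, 2502.93 north. Distance = √((-3707.63)² + (2502.93)²) = 4473.392 m.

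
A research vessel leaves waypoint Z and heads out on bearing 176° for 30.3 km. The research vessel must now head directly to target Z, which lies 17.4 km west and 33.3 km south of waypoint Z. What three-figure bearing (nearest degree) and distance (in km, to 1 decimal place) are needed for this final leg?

Leg 1 (176°, 30.3 km): east 30.3 sin 176° = 2.11, north 30.3 cos 176° = -30.23
Current position: (2.11, -30.23). Target: (-17.4, -33.3). Remaining: Δeast = -19.51, Δnorth = -3.07.
Bearing = atan2(-19.51, -3.07) mod 360° = 261.05°; distance = √((-19.51)² + (-3.07)²) = 19.754 km.

261°, 19.8 km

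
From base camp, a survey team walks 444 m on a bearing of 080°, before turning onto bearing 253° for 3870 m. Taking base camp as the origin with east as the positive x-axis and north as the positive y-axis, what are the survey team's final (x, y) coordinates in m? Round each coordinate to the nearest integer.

Leg 1 (080°, 444 m): east 444 sin 80° = 437.25, north 444 cos 80° = 77.10
Leg 2 (253°, 3870 m): east 3870 sin 253° = -3700.90, north 3870 cos 253° = -1131.48
Summing: -3263.64 m east, -1054.38 m north → (-3264, -1054).

(-3264, -1054)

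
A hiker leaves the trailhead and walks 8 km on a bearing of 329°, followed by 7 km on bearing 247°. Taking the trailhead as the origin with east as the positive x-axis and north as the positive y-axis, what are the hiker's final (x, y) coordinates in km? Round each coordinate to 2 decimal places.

(-10.56, 4.12)

Leg 1 (329°, 8 km): east 8 sin 329° = -4.12, north 8 cos 329° = 6.86
Leg 2 (247°, 7 km): east 7 sin 247° = -6.44, north 7 cos 247° = -2.74
Summing: -10.56 km east, 4.12 km north → (-10.56, 4.12).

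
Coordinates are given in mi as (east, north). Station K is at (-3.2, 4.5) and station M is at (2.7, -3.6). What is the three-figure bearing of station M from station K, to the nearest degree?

Δeast = 2.7 − -3.2 = 5.90; Δnorth = -3.6 − 4.5 = -8.10.
Bearing = atan2(Δeast, Δnorth) mod 360° = 143.93° ≈ 144°.

144°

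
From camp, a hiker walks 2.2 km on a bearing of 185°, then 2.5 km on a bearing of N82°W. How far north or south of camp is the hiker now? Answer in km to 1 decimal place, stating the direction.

1.8 km south

Leg 1 (185°, 2.2 km): east 2.2 sin 185° = -0.19, north 2.2 cos 185° = -2.19
Leg 2 (N82°W, 2.5 km): east 2.5 sin 278° = -2.48, north 2.5 cos 278° = 0.35
Net north component: -1.84 km.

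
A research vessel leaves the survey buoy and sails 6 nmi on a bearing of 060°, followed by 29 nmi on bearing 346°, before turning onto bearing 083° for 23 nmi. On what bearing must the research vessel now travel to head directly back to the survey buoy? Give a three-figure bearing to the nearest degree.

Leg 1 (060°, 6 nmi): east 6 sin 60° = 5.20, north 6 cos 60° = 3.00
Leg 2 (346°, 29 nmi): east 29 sin 346° = -7.02, north 29 cos 346° = 28.14
Leg 3 (083°, 23 nmi): east 23 sin 83° = 22.83, north 23 cos 83° = 2.80
Net displacement: 21.01 east, 33.94 north. Direction back to start is (-21.01, -33.94): bearing = atan2(-21.01, -33.94) mod 360° = 211.76° ≈ 212°.

212°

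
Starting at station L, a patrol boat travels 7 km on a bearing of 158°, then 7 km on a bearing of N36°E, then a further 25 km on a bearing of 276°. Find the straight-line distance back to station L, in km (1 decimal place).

Leg 1 (158°, 7 km): east 7 sin 158° = 2.62, north 7 cos 158° = -6.49
Leg 2 (N36°E, 7 km): east 7 sin 36° = 4.11, north 7 cos 36° = 5.66
Leg 3 (276°, 25 km): east 25 sin 276° = -24.86, north 25 cos 276° = 2.61
Net: -18.13 east, 1.79 north. Distance = √((-18.13)² + (1.79)²) = 18.214 km.

18.2 km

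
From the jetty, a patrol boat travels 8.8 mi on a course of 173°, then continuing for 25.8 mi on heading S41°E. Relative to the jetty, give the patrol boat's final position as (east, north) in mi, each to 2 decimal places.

(18.00, -28.21)

Leg 1 (173°, 8.8 mi): east 8.8 sin 173° = 1.07, north 8.8 cos 173° = -8.73
Leg 2 (S41°E, 25.8 mi): east 25.8 sin 139° = 16.93, north 25.8 cos 139° = -19.47
Summing: 18.00 mi east, -28.21 mi north → (18.00, -28.21).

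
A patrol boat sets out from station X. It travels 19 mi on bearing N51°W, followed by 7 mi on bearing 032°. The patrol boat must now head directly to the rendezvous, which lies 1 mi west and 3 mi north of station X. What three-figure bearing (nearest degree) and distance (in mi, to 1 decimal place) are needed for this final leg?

Leg 1 (N51°W, 19 mi): east 19 sin 309° = -14.77, north 19 cos 309° = 11.96
Leg 2 (032°, 7 mi): east 7 sin 32° = 3.71, north 7 cos 32° = 5.94
Current position: (-11.06, 17.89). Target: (-1, 3). Remaining: Δeast = 10.06, Δnorth = -14.89.
Bearing = atan2(10.06, -14.89) mod 360° = 145.97°; distance = √((10.06)² + (-14.89)²) = 17.971 mi.

146°, 18.0 mi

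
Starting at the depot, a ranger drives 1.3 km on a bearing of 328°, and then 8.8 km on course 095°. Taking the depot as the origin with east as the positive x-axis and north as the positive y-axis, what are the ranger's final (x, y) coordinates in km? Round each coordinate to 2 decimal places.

(8.08, 0.34)

Leg 1 (328°, 1.3 km): east 1.3 sin 328° = -0.69, north 1.3 cos 328° = 1.10
Leg 2 (095°, 8.8 km): east 8.8 sin 95° = 8.77, north 8.8 cos 95° = -0.77
Summing: 8.08 km east, 0.34 km north → (8.08, 0.34).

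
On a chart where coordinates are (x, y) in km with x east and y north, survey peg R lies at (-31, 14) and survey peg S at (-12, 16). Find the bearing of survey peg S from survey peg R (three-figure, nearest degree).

084°

Δeast = -12 − -31 = 19.00; Δnorth = 16 − 14 = 2.00.
Bearing = atan2(Δeast, Δnorth) mod 360° = 83.99° ≈ 084°.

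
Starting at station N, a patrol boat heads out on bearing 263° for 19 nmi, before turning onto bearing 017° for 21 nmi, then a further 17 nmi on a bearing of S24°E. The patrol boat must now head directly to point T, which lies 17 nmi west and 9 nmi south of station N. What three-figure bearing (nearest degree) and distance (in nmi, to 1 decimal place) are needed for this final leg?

225°, 15.9 nmi

Leg 1 (263°, 19 nmi): east 19 sin 263° = -18.86, north 19 cos 263° = -2.32
Leg 2 (017°, 21 nmi): east 21 sin 17° = 6.14, north 21 cos 17° = 20.08
Leg 3 (S24°E, 17 nmi): east 17 sin 156° = 6.91, north 17 cos 156° = -15.53
Current position: (-5.80, 2.24). Target: (-17, -9). Remaining: Δeast = -11.20, Δnorth = -11.24.
Bearing = atan2(-11.20, -11.24) mod 360° = 224.90°; distance = √((-11.20)² + (-11.24)²) = 15.862 nmi.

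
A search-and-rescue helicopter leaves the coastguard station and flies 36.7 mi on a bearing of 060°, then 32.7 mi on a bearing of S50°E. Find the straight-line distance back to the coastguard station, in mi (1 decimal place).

56.9 mi

Leg 1 (060°, 36.7 mi): east 36.7 sin 60° = 31.78, north 36.7 cos 60° = 18.35
Leg 2 (S50°E, 32.7 mi): east 32.7 sin 130° = 25.05, north 32.7 cos 130° = -21.02
Net: 56.83 east, -2.67 north. Distance = √((56.83)² + (-2.67)²) = 56.895 mi.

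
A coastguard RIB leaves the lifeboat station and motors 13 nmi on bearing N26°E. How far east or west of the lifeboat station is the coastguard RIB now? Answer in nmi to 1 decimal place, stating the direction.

Leg 1 (N26°E, 13 nmi): east 13 sin 26° = 5.70, north 13 cos 26° = 11.68
Net east component: 5.70 nmi.

5.7 nmi east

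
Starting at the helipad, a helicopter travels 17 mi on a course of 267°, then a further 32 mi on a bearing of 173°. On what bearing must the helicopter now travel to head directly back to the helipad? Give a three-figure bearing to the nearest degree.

022°

Leg 1 (267°, 17 mi): east 17 sin 267° = -16.98, north 17 cos 267° = -0.89
Leg 2 (173°, 32 mi): east 32 sin 173° = 3.90, north 32 cos 173° = -31.76
Net displacement: -13.08 east, -32.65 north. Direction back to start is (13.08, 32.65): bearing = atan2(13.08, 32.65) mod 360° = 21.83° ≈ 022°.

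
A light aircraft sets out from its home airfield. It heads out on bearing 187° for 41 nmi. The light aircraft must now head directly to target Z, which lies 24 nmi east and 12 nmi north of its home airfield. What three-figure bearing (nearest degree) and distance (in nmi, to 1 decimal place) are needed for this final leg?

Leg 1 (187°, 41 nmi): east 41 sin 187° = -5.00, north 41 cos 187° = -40.69
Current position: (-5.00, -40.69). Target: (24, 12). Remaining: Δeast = 29.00, Δnorth = 52.69.
Bearing = atan2(29.00, 52.69) mod 360° = 28.82°; distance = √((29.00)² + (52.69)²) = 60.146 nmi.

029°, 60.1 nmi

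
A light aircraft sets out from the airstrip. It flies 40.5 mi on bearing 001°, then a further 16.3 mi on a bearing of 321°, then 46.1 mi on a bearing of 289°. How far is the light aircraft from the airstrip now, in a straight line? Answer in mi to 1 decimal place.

86.4 mi

Leg 1 (001°, 40.5 mi): east 40.5 sin 1° = 0.71, north 40.5 cos 1° = 40.49
Leg 2 (321°, 16.3 mi): east 16.3 sin 321° = -10.26, north 16.3 cos 321° = 12.67
Leg 3 (289°, 46.1 mi): east 46.1 sin 289° = -43.59, north 46.1 cos 289° = 15.01
Net: -53.14 east, 68.17 north. Distance = √((-53.14)² + (68.17)²) = 86.435 mi.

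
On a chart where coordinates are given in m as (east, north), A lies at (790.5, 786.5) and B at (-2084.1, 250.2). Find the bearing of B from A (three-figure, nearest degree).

Δeast = -2084.1 − 790.5 = -2874.60; Δnorth = 250.2 − 786.5 = -536.30.
Bearing = atan2(Δeast, Δnorth) mod 360° = 259.43° ≈ 259°.

259°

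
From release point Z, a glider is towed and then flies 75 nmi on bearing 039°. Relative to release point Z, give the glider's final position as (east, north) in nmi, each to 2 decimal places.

Leg 1 (039°, 75 nmi): east 75 sin 39° = 47.20, north 75 cos 39° = 58.29
Summing: 47.20 nmi east, 58.29 nmi north → (47.20, 58.29).

(47.20, 58.29)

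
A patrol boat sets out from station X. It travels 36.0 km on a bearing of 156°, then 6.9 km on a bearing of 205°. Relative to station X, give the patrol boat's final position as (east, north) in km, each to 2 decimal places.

(11.73, -39.14)

Leg 1 (156°, 36.0 km): east 36.0 sin 156° = 14.64, north 36.0 cos 156° = -32.89
Leg 2 (205°, 6.9 km): east 6.9 sin 205° = -2.92, north 6.9 cos 205° = -6.25
Summing: 11.73 km east, -39.14 km north → (11.73, -39.14).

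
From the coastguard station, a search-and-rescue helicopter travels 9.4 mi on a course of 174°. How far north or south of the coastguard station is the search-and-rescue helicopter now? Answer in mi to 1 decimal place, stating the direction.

Leg 1 (174°, 9.4 mi): east 9.4 sin 174° = 0.98, north 9.4 cos 174° = -9.35
Net north component: -9.35 mi.

9.3 mi south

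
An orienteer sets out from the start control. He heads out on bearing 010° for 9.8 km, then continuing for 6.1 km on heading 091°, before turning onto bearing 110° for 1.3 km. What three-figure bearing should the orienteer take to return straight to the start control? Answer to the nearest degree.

Leg 1 (010°, 9.8 km): east 9.8 sin 10° = 1.70, north 9.8 cos 10° = 9.65
Leg 2 (091°, 6.1 km): east 6.1 sin 91° = 6.10, north 6.1 cos 91° = -0.11
Leg 3 (110°, 1.3 km): east 1.3 sin 110° = 1.22, north 1.3 cos 110° = -0.44
Net displacement: 9.02 east, 9.10 north. Direction back to start is (-9.02, -9.10): bearing = atan2(-9.02, -9.10) mod 360° = 224.75° ≈ 225°.

225°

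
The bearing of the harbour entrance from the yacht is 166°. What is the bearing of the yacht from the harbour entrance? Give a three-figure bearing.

Back-bearing = 166° + 180° = 346°.

346°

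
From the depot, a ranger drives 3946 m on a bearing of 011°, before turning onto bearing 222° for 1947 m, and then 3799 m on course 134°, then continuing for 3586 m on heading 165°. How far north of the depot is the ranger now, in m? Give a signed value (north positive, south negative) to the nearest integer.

Leg 1 (011°, 3946 m): east 3946 sin 11° = 752.93, north 3946 cos 11° = 3873.50
Leg 2 (222°, 1947 m): east 1947 sin 222° = -1302.80, north 1947 cos 222° = -1446.90
Leg 3 (134°, 3799 m): east 3799 sin 134° = 2732.77, north 3799 cos 134° = -2639.01
Leg 4 (165°, 3586 m): east 3586 sin 165° = 928.13, north 3586 cos 165° = -3463.81
Net north component: -3676.22 m.

-3676 m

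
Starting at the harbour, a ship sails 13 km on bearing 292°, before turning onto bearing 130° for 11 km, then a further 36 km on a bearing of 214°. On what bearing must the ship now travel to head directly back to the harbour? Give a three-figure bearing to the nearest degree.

037°

Leg 1 (292°, 13 km): east 13 sin 292° = -12.05, north 13 cos 292° = 4.87
Leg 2 (130°, 11 km): east 11 sin 130° = 8.43, north 11 cos 130° = -7.07
Leg 3 (214°, 36 km): east 36 sin 214° = -20.13, north 36 cos 214° = -29.85
Net displacement: -23.76 east, -32.05 north. Direction back to start is (23.76, 32.05): bearing = atan2(23.76, 32.05) mod 360° = 36.55° ≈ 037°.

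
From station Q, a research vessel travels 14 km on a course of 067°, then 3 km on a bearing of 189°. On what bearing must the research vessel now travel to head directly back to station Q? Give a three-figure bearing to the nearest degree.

259°

Leg 1 (067°, 14 km): east 14 sin 67° = 12.89, north 14 cos 67° = 5.47
Leg 2 (189°, 3 km): east 3 sin 189° = -0.47, north 3 cos 189° = -2.96
Net displacement: 12.42 east, 2.51 north. Direction back to start is (-12.42, -2.51): bearing = atan2(-12.42, -2.51) mod 360° = 258.59° ≈ 259°.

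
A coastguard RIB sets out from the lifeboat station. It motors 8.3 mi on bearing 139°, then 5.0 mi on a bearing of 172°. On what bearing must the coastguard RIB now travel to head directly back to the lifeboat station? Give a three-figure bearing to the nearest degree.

331°

Leg 1 (139°, 8.3 mi): east 8.3 sin 139° = 5.45, north 8.3 cos 139° = -6.26
Leg 2 (172°, 5.0 mi): east 5.0 sin 172° = 0.70, north 5.0 cos 172° = -4.95
Net displacement: 6.14 east, -11.22 north. Direction back to start is (-6.14, 11.22): bearing = atan2(-6.14, 11.22) mod 360° = 331.30° ≈ 331°.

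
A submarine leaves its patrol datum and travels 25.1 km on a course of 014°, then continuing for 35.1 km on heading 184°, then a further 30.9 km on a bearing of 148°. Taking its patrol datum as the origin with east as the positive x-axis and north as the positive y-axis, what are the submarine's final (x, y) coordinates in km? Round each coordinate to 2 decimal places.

(20.00, -36.86)

Leg 1 (014°, 25.1 km): east 25.1 sin 14° = 6.07, north 25.1 cos 14° = 24.35
Leg 2 (184°, 35.1 km): east 35.1 sin 184° = -2.45, north 35.1 cos 184° = -35.01
Leg 3 (148°, 30.9 km): east 30.9 sin 148° = 16.37, north 30.9 cos 148° = -26.20
Summing: 20.00 km east, -36.86 km north → (20.00, -36.86).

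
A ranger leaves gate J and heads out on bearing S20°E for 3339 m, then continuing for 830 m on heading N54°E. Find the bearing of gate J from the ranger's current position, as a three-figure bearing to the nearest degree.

326°

Leg 1 (S20°E, 3339 m): east 3339 sin 160° = 1142.01, north 3339 cos 160° = -3137.63
Leg 2 (N54°E, 830 m): east 830 sin 54° = 671.48, north 830 cos 54° = 487.86
Net displacement: 1813.49 east, -2649.77 north. Direction back to start is (-1813.49, 2649.77): bearing = atan2(-1813.49, 2649.77) mod 360° = 325.61° ≈ 326°.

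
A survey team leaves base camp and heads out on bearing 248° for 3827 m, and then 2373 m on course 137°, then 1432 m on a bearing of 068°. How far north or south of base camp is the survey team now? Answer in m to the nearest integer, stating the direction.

Leg 1 (248°, 3827 m): east 3827 sin 248° = -3548.33, north 3827 cos 248° = -1433.62
Leg 2 (137°, 2373 m): east 2373 sin 137° = 1618.38, north 2373 cos 137° = -1735.50
Leg 3 (068°, 1432 m): east 1432 sin 68° = 1327.73, north 1432 cos 68° = 536.44
Net north component: -2632.69 m.

2633 m south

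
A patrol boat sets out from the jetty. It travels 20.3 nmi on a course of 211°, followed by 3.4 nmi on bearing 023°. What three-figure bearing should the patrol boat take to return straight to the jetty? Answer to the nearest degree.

Leg 1 (211°, 20.3 nmi): east 20.3 sin 211° = -10.46, north 20.3 cos 211° = -17.40
Leg 2 (023°, 3.4 nmi): east 3.4 sin 23° = 1.33, north 3.4 cos 23° = 3.13
Net displacement: -9.13 east, -14.27 north. Direction back to start is (9.13, 14.27): bearing = atan2(9.13, 14.27) mod 360° = 32.60° ≈ 033°.

033°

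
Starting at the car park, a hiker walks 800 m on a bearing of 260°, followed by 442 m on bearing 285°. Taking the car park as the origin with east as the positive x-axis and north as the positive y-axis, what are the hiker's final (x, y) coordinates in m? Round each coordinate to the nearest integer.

(-1215, -25)

Leg 1 (260°, 800 m): east 800 sin 260° = -787.85, north 800 cos 260° = -138.92
Leg 2 (285°, 442 m): east 442 sin 285° = -426.94, north 442 cos 285° = 114.40
Summing: -1214.79 m east, -24.52 m north → (-1215, -25).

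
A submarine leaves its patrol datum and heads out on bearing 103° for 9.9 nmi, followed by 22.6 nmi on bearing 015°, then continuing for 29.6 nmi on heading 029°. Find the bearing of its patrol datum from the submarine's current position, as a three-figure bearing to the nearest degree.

Leg 1 (103°, 9.9 nmi): east 9.9 sin 103° = 9.65, north 9.9 cos 103° = -2.23
Leg 2 (015°, 22.6 nmi): east 22.6 sin 15° = 5.85, north 22.6 cos 15° = 21.83
Leg 3 (029°, 29.6 nmi): east 29.6 sin 29° = 14.35, north 29.6 cos 29° = 25.89
Net displacement: 29.85 east, 45.49 north. Direction back to start is (-29.85, -45.49): bearing = atan2(-29.85, -45.49) mod 360° = 213.27° ≈ 213°.

213°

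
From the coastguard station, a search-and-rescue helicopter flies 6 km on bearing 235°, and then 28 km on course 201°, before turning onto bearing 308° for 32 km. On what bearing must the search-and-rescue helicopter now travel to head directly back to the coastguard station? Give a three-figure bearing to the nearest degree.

Leg 1 (235°, 6 km): east 6 sin 235° = -4.91, north 6 cos 235° = -3.44
Leg 2 (201°, 28 km): east 28 sin 201° = -10.03, north 28 cos 201° = -26.14
Leg 3 (308°, 32 km): east 32 sin 308° = -25.22, north 32 cos 308° = 19.70
Net displacement: -40.17 east, -9.88 north. Direction back to start is (40.17, 9.88): bearing = atan2(40.17, 9.88) mod 360° = 76.18° ≈ 076°.

076°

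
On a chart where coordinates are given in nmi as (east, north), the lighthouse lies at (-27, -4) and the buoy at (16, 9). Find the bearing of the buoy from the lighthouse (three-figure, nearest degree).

073°

Δeast = 16 − -27 = 43.00; Δnorth = 9 − -4 = 13.00.
Bearing = atan2(Δeast, Δnorth) mod 360° = 73.18° ≈ 073°.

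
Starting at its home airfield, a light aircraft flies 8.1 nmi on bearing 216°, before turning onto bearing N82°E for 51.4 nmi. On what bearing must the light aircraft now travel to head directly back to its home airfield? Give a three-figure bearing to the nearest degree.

269°

Leg 1 (216°, 8.1 nmi): east 8.1 sin 216° = -4.76, north 8.1 cos 216° = -6.55
Leg 2 (N82°E, 51.4 nmi): east 51.4 sin 82° = 50.90, north 51.4 cos 82° = 7.15
Net displacement: 46.14 east, 0.60 north. Direction back to start is (-46.14, -0.60): bearing = atan2(-46.14, -0.60) mod 360° = 269.25° ≈ 269°.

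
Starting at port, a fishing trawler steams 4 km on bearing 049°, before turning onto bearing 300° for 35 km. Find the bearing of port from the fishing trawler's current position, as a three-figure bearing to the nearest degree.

Leg 1 (049°, 4 km): east 4 sin 49° = 3.02, north 4 cos 49° = 2.62
Leg 2 (300°, 35 km): east 35 sin 300° = -30.31, north 35 cos 300° = 17.50
Net displacement: -27.29 east, 20.12 north. Direction back to start is (27.29, -20.12): bearing = atan2(27.29, -20.12) mod 360° = 126.40° ≈ 126°.

126°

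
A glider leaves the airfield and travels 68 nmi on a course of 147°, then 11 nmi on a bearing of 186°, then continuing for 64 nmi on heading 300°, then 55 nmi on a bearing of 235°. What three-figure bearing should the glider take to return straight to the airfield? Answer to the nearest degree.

044°

Leg 1 (147°, 68 nmi): east 68 sin 147° = 37.04, north 68 cos 147° = -57.03
Leg 2 (186°, 11 nmi): east 11 sin 186° = -1.15, north 11 cos 186° = -10.94
Leg 3 (300°, 64 nmi): east 64 sin 300° = -55.43, north 64 cos 300° = 32.00
Leg 4 (235°, 55 nmi): east 55 sin 235° = -45.05, north 55 cos 235° = -31.55
Net displacement: -64.59 east, -67.52 north. Direction back to start is (64.59, 67.52): bearing = atan2(64.59, 67.52) mod 360° = 43.73° ≈ 044°.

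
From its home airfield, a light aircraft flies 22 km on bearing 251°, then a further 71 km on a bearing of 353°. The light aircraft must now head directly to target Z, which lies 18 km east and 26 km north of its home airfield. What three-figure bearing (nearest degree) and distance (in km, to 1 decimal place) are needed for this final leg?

128°, 60.4 km

Leg 1 (251°, 22 km): east 22 sin 251° = -20.80, north 22 cos 251° = -7.16
Leg 2 (353°, 71 km): east 71 sin 353° = -8.65, north 71 cos 353° = 70.47
Current position: (-29.45, 63.31). Target: (18, 26). Remaining: Δeast = 47.45, Δnorth = -37.31.
Bearing = atan2(47.45, -37.31) mod 360° = 128.17°; distance = √((47.45)² + (-37.31)²) = 60.364 km.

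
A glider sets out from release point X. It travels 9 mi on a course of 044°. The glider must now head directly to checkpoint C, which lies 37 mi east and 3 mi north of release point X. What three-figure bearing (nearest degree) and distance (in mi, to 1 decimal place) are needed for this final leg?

Leg 1 (044°, 9 mi): east 9 sin 44° = 6.25, north 9 cos 44° = 6.47
Current position: (6.25, 6.47). Target: (37, 3). Remaining: Δeast = 30.75, Δnorth = -3.47.
Bearing = atan2(30.75, -3.47) mod 360° = 96.45°; distance = √((30.75)² + (-3.47)²) = 30.944 mi.

096°, 30.9 mi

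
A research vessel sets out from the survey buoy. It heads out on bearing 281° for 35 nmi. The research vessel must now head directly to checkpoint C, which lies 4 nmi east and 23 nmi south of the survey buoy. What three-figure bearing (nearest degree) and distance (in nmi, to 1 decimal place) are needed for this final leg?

128°, 48.5 nmi

Leg 1 (281°, 35 nmi): east 35 sin 281° = -34.36, north 35 cos 281° = 6.68
Current position: (-34.36, 6.68). Target: (4, -23). Remaining: Δeast = 38.36, Δnorth = -29.68.
Bearing = atan2(38.36, -29.68) mod 360° = 127.73°; distance = √((38.36)² + (-29.68)²) = 48.498 nmi.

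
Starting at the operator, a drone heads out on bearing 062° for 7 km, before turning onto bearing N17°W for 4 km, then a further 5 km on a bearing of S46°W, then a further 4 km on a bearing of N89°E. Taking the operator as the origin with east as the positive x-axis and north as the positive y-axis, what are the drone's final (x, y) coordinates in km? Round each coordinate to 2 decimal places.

(5.41, 3.71)

Leg 1 (062°, 7 km): east 7 sin 62° = 6.18, north 7 cos 62° = 3.29
Leg 2 (N17°W, 4 km): east 4 sin 343° = -1.17, north 4 cos 343° = 3.83
Leg 3 (S46°W, 5 km): east 5 sin 226° = -3.60, north 5 cos 226° = -3.47
Leg 4 (N89°E, 4 km): east 4 sin 89° = 4.00, north 4 cos 89° = 0.07
Summing: 5.41 km east, 3.71 km north → (5.41, 3.71).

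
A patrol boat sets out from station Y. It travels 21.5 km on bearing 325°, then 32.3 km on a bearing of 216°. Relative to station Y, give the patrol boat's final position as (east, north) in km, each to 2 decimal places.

(-31.32, -8.52)

Leg 1 (325°, 21.5 km): east 21.5 sin 325° = -12.33, north 21.5 cos 325° = 17.61
Leg 2 (216°, 32.3 km): east 32.3 sin 216° = -18.99, north 32.3 cos 216° = -26.13
Summing: -31.32 km east, -8.52 km north → (-31.32, -8.52).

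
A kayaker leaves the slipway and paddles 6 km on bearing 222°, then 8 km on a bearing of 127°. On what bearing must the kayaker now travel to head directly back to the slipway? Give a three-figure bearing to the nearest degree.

Leg 1 (222°, 6 km): east 6 sin 222° = -4.01, north 6 cos 222° = -4.46
Leg 2 (127°, 8 km): east 8 sin 127° = 6.39, north 8 cos 127° = -4.81
Net displacement: 2.37 east, -9.27 north. Direction back to start is (-2.37, 9.27): bearing = atan2(-2.37, 9.27) mod 360° = 345.64° ≈ 346°.

346°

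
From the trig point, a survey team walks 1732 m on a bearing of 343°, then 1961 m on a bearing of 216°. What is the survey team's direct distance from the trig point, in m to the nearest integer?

Leg 1 (343°, 1732 m): east 1732 sin 343° = -506.39, north 1732 cos 343° = 1656.32
Leg 2 (216°, 1961 m): east 1961 sin 216° = -1152.65, north 1961 cos 216° = -1586.48
Net: -1659.03 east, 69.84 north. Distance = √((-1659.03)² + (69.84)²) = 1660.504 m.

1661 m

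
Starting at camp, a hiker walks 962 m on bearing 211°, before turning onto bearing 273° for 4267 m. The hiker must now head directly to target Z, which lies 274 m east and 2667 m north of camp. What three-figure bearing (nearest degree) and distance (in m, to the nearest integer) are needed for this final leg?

Leg 1 (211°, 962 m): east 962 sin 211° = -495.47, north 962 cos 211° = -824.59
Leg 2 (273°, 4267 m): east 4267 sin 273° = -4261.15, north 4267 cos 273° = 223.32
Current position: (-4756.62, -601.28). Target: (274, 2667). Remaining: Δeast = 5030.62, Δnorth = 3268.28.
Bearing = atan2(5030.62, 3268.28) mod 360° = 56.99°; distance = √((5030.62)² + (3268.28)²) = 5999.064 m.

057°, 5999 m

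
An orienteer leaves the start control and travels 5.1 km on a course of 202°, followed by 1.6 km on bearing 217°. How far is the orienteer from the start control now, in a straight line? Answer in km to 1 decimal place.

Leg 1 (202°, 5.1 km): east 5.1 sin 202° = -1.91, north 5.1 cos 202° = -4.73
Leg 2 (217°, 1.6 km): east 1.6 sin 217° = -0.96, north 1.6 cos 217° = -1.28
Net: -2.87 east, -6.01 north. Distance = √((-2.87)² + (-6.01)²) = 6.658 km.

6.7 km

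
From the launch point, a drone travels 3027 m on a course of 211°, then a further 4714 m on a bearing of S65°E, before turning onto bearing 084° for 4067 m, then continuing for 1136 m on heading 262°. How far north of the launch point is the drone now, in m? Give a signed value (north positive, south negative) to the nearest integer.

Leg 1 (211°, 3027 m): east 3027 sin 211° = -1559.02, north 3027 cos 211° = -2594.65
Leg 2 (S65°E, 4714 m): east 4714 sin 115° = 4272.33, north 4714 cos 115° = -1992.22
Leg 3 (084°, 4067 m): east 4067 sin 84° = 4044.72, north 4067 cos 84° = 425.12
Leg 4 (262°, 1136 m): east 1136 sin 262° = -1124.94, north 1136 cos 262° = -158.10
Net north component: -4319.85 m.

-4320 m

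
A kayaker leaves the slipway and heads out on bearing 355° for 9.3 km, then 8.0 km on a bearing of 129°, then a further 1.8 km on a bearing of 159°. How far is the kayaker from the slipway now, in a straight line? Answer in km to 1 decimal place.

Leg 1 (355°, 9.3 km): east 9.3 sin 355° = -0.81, north 9.3 cos 355° = 9.26
Leg 2 (129°, 8.0 km): east 8.0 sin 129° = 6.22, north 8.0 cos 129° = -5.03
Leg 3 (159°, 1.8 km): east 1.8 sin 159° = 0.65, north 1.8 cos 159° = -1.68
Net: 6.05 east, 2.55 north. Distance = √((6.05)² + (2.55)²) = 6.567 km.

6.6 km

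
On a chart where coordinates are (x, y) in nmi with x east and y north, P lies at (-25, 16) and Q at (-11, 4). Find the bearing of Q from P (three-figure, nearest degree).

Δeast = -11 − -25 = 14.00; Δnorth = 4 − 16 = -12.00.
Bearing = atan2(Δeast, Δnorth) mod 360° = 130.60° ≈ 131°.

131°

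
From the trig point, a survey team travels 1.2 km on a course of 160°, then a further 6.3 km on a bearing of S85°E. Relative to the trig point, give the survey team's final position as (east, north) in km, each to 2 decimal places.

Leg 1 (160°, 1.2 km): east 1.2 sin 160° = 0.41, north 1.2 cos 160° = -1.13
Leg 2 (S85°E, 6.3 km): east 6.3 sin 95° = 6.28, north 6.3 cos 95° = -0.55
Summing: 6.69 km east, -1.68 km north → (6.69, -1.68).

(6.69, -1.68)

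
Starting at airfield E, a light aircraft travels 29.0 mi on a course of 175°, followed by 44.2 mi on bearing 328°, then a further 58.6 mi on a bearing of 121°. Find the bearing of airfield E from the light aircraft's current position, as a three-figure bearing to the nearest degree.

306°

Leg 1 (175°, 29.0 mi): east 29.0 sin 175° = 2.53, north 29.0 cos 175° = -28.89
Leg 2 (328°, 44.2 mi): east 44.2 sin 328° = -23.42, north 44.2 cos 328° = 37.48
Leg 3 (121°, 58.6 mi): east 58.6 sin 121° = 50.23, north 58.6 cos 121° = -30.18
Net displacement: 29.34 east, -21.59 north. Direction back to start is (-29.34, 21.59): bearing = atan2(-29.34, 21.59) mod 360° = 306.35° ≈ 306°.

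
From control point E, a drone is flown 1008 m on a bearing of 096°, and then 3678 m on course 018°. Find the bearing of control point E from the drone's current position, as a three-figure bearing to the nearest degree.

212°

Leg 1 (096°, 1008 m): east 1008 sin 96° = 1002.48, north 1008 cos 96° = -105.36
Leg 2 (018°, 3678 m): east 3678 sin 18° = 1136.56, north 3678 cos 18° = 3497.99
Net displacement: 2139.04 east, 3392.62 north. Direction back to start is (-2139.04, -3392.62): bearing = atan2(-2139.04, -3392.62) mod 360° = 212.23° ≈ 212°.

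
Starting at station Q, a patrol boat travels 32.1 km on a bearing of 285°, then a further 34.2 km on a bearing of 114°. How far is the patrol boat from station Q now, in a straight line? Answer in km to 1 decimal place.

5.6 km

Leg 1 (285°, 32.1 km): east 32.1 sin 285° = -31.01, north 32.1 cos 285° = 8.31
Leg 2 (114°, 34.2 km): east 34.2 sin 114° = 31.24, north 34.2 cos 114° = -13.91
Net: 0.24 east, -5.60 north. Distance = √((0.24)² + (-5.60)²) = 5.607 km.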